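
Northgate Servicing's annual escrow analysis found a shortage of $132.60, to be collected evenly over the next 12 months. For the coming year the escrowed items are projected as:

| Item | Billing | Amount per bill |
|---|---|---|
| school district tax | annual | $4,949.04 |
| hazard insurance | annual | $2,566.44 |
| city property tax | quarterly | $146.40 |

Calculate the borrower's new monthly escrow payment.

$686.14

School district tax: $4,949.04
Hazard insurance: $2,566.44
City property tax: $146.40 × 4 = $585.60
Total annual escrow = $4,949.04 + $2,566.44 + $585.60 = $8,101.08
Monthly escrow = $8,101.08 / 12 = $675.09
Monthly shortage recovery: $132.60 ÷ 12 = $11.05
Adjusted monthly = $675.09 + $11.05 = $686.14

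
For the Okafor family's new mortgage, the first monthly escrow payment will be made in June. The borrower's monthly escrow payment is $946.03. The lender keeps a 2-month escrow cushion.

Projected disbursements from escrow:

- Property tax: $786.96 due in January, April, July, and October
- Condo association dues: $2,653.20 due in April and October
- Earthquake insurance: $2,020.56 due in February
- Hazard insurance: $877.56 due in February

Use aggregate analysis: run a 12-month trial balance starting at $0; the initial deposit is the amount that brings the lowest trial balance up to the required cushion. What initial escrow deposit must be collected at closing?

Cushion = 2 × $946.03 = $1,892.06
Trial balance (start $0, +$946.03 each month, − disbursements):
  Jun: +$946.03 → $946.03
  Jul: +$946.03 − $786.96 → $1,105.10
  Aug: +$946.03 → $2,051.13
  Sep: +$946.03 → $2,997.16
  Oct: +$946.03 − $3,440.16 → $503.03
  Nov: +$946.03 → $1,449.06
  Dec: +$946.03 → $2,395.09
  Jan: +$946.03 − $786.96 → $2,554.16
  Feb: +$946.03 − $2,898.12 → $602.07
  Mar: +$946.03 → $1,548.10
  Apr: +$946.03 − $3,440.16 → -$946.03
  May: +$946.03 → $0.00
Lowest trial balance = -$946.03 (Apr)
Initial deposit = cushion − low point = $1,892.06 − (-$946.03) = $2,838.09

$2,838.09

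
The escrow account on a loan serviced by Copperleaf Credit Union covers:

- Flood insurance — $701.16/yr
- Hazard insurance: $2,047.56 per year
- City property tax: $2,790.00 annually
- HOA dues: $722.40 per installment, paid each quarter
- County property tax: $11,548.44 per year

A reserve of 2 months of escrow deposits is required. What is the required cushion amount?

Flood insurance: $701.16 annually
Hazard insurance: $2,047.56 annually
City property tax: $2,790.00 annually
HOA dues: $722.40 × 4 = $2,889.60 annually
County property tax: $11,548.44 annually
Total per year = $701.16 + $2,047.56 + $2,790.00 + $2,889.60 + $11,548.44 = $19,976.76
Per month = $19,976.76 ÷ 12 = $1,664.73
Cushion = 2 × $1,664.73 = $3,329.46

$3,329.46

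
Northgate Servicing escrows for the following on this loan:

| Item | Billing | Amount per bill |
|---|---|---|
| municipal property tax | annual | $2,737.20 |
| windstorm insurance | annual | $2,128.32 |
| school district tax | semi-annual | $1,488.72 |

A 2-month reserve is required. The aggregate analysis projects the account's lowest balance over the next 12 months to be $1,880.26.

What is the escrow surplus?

$573.10

Municipal property tax: $2,737.20/yr
Windstorm insurance: $2,128.32/yr
School district tax: $1,488.72 × 2 = $2,977.44/yr
Yearly total = $7,842.96
Per month = $7,842.96 ÷ 12 = $653.58
Required reserve = 2 × $653.58 = $1,307.16
Surplus = $1,880.26 − $1,307.16 = $573.10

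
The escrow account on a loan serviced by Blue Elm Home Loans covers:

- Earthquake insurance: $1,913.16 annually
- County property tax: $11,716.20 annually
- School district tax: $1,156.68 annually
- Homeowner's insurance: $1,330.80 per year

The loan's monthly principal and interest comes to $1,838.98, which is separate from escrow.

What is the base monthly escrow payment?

Earthquake insurance: $1,913.16 annually
County property tax: $11,716.20 annually
School district tax: $1,156.68 annually
Homeowner's insurance: $1,330.80 annually
Combined annual = $1,913.16 + $11,716.20 + $1,156.68 + $1,330.80 = $16,116.84
Monthly escrow = $16,116.84 ÷ 12 = $1,343.07

$1,343.07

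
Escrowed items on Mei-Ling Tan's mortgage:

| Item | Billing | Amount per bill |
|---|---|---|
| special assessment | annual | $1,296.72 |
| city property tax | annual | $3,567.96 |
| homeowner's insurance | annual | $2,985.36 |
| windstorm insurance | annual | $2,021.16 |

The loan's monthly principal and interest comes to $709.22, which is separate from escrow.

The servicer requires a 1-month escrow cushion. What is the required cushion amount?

$822.60

Special assessment — $1,296.72 annually
City property tax — $3,567.96 annually
Homeowner's insurance — $2,985.36 annually
Windstorm insurance — $2,021.16 annually
Total annual escrow = $9,871.20
Monthly = $9,871.20 / 12 = $822.60
Cushion = 1 × $822.60 = $822.60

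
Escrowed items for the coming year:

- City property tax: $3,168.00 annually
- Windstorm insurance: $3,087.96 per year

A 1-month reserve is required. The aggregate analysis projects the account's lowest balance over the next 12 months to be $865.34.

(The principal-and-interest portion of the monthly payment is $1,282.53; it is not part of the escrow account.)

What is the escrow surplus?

$344.01

City property tax: $3,168.00/yr
Windstorm insurance: $3,087.96/yr
Annual escrow total = $3,168.00 + $3,087.96 = $6,255.96
Per month = $6,255.96 ÷ 12 = $521.33
Required reserve = 1 × $521.33 = $521.33
Excess over cushion: $865.34 − $521.33 = $344.01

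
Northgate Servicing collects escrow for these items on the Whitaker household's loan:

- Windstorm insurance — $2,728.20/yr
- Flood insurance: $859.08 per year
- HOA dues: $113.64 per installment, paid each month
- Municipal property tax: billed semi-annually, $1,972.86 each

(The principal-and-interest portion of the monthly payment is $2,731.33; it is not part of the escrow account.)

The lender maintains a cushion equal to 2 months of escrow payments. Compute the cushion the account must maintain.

$1,482.78

Windstorm insurance — $2,728.20 annually
Flood insurance — $859.08 annually
HOA dues — $113.64 × 12 = $1,363.68 annually
Municipal property tax — $1,972.86 × 2 = $3,945.72 annually
Yearly total = $2,728.20 + $859.08 + $1,363.68 + $3,945.72 = $8,896.68
Base monthly escrow = $8,896.68 ÷ 12 = $741.39
Reserve = 2 × $741.39 = $1,482.78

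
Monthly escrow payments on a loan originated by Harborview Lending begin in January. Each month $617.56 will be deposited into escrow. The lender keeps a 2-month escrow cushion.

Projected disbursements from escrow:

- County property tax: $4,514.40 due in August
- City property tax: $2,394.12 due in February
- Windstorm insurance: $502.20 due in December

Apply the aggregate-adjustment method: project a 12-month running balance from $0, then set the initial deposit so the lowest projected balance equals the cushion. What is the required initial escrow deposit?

Cushion = 2 × $617.56 = $1,235.12
Trial balance (start $0, +$617.56 each month, − disbursements):
  Jan: +$617.56 → $617.56
  Feb: +$617.56 − $2,394.12 → -$1,159.00
  Mar: +$617.56 → -$541.44
  Apr: +$617.56 → $76.12
  May: +$617.56 → $693.68
  Jun: +$617.56 → $1,311.24
  Jul: +$617.56 → $1,928.80
  Aug: +$617.56 − $4,514.40 → -$1,968.04
  Sep: +$617.56 → -$1,350.48
  Oct: +$617.56 → -$732.92
  Nov: +$617.56 → -$115.36
  Dec: +$617.56 − $502.20 → $0.00
Lowest trial balance = -$1,968.04 (Aug)
Initial deposit = cushion − low point = $1,235.12 − (-$1,968.04) = $3,203.16

$3,203.16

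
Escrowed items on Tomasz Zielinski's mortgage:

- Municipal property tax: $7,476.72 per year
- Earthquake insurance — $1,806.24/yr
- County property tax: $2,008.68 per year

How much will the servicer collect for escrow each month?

$940.97

Municipal property tax = $7,476.72/yr
Earthquake insurance = $1,806.24/yr
County property tax = $2,008.68/yr
Total annual escrow = $7,476.72 + $1,806.24 + $2,008.68 = $11,291.64
Base monthly escrow = $11,291.64 ÷ 12 = $940.97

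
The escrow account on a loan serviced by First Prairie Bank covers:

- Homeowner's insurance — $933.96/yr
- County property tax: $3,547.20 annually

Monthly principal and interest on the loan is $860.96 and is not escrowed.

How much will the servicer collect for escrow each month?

$373.43

Homeowner's insurance — $933.96/yr
County property tax — $3,547.20/yr
Total per year = $933.96 + $3,547.20 = $4,481.16
Per month = $4,481.16 / 12 = $373.43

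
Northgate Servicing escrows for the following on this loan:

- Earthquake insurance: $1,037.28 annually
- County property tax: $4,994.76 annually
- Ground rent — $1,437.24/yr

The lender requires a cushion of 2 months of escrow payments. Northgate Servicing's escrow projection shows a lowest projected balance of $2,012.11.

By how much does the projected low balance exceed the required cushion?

Earthquake insurance: $1,037.28 annually
County property tax: $4,994.76 annually
Ground rent: $1,437.24 annually
Annual escrow total = $1,037.28 + $4,994.76 + $1,437.24 = $7,469.28
Per month = $7,469.28 / 12 = $622.44
Required cushion = 2 × $622.44 = $1,244.88
Surplus = $2,012.11 − $1,244.88 = $767.23

$767.23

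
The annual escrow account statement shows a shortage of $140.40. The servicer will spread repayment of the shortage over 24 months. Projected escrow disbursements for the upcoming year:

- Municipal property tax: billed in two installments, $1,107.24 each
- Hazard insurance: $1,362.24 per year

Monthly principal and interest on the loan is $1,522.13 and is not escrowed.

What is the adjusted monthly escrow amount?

$303.91

Municipal property tax: $1,107.24 × 2 = $2,214.48 per year
Hazard insurance: $1,362.24 per year
Yearly total = $3,576.72
Monthly = $3,576.72 / 12 = $298.06
Shortage spread = $140.40 / 24 = $5.85/mo
Adjusted monthly = $298.06 + $5.85 = $303.91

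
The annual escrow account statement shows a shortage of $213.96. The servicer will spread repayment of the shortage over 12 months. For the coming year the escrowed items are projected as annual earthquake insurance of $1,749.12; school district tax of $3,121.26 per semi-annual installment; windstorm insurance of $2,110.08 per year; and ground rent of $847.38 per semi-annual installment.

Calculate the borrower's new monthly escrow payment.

Earthquake insurance — $1,749.12
School district tax — $3,121.26 × 2 = $6,242.52
Windstorm insurance — $2,110.08
Ground rent — $847.38 × 2 = $1,694.76
Yearly total = $11,796.48
Monthly escrow = $11,796.48 / 12 = $983.04
Monthly shortage recovery: $213.96 ÷ 12 = $17.83
New monthly escrow = $983.04 + $17.83 = $1,000.87

$1,000.87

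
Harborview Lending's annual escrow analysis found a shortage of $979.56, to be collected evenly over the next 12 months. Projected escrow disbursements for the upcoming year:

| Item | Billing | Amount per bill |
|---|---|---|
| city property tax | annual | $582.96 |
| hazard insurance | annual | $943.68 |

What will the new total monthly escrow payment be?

$208.85

City property tax: $582.96/yr
Hazard insurance: $943.68/yr
Combined annual = $582.96 + $943.68 = $1,526.64
Monthly escrow = $1,526.64 / 12 = $127.22
Shortage per month = $979.56 ÷ 12 = $81.63
New monthly escrow = $127.22 + $81.63 = $208.85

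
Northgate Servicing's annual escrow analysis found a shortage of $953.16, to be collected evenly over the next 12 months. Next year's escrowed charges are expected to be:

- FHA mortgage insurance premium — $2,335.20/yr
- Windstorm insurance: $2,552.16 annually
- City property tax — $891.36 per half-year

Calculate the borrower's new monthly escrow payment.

$635.27

FHA mortgage insurance premium = $2,335.20 per year
Windstorm insurance = $2,552.16 per year
City property tax = $891.36 × 2 = $1,782.72 per year
Total per year = $2,335.20 + $2,552.16 + $1,782.72 = $6,670.08
Monthly = $6,670.08 / 12 = $555.84
Shortage spread = $953.16 / 12 = $79.43/mo
Adjusted monthly = $555.84 + $79.43 = $635.27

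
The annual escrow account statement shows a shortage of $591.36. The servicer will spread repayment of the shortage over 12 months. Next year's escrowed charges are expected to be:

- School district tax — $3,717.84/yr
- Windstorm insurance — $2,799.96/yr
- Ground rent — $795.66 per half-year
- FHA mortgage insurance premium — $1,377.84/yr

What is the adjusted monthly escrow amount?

School district tax: $3,717.84 annually
Windstorm insurance: $2,799.96 annually
Ground rent: $795.66 × 2 = $1,591.32 annually
FHA mortgage insurance premium: $1,377.84 annually
Total per year = $9,486.96
Monthly escrow = $9,486.96 ÷ 12 = $790.58
Shortage spread = $591.36 / 12 = $49.28/mo
Adjusted monthly = $790.58 + $49.28 = $839.86

$839.86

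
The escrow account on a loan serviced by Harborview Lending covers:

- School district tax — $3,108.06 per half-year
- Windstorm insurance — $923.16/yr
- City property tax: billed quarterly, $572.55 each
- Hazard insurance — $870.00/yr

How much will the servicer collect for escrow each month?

School district tax — $3,108.06 × 2 = $6,216.12/yr
Windstorm insurance — $923.16/yr
City property tax — $572.55 × 4 = $2,290.20/yr
Hazard insurance — $870.00/yr
Yearly total = $10,299.48
Monthly = $10,299.48 ÷ 12 = $858.29

$858.29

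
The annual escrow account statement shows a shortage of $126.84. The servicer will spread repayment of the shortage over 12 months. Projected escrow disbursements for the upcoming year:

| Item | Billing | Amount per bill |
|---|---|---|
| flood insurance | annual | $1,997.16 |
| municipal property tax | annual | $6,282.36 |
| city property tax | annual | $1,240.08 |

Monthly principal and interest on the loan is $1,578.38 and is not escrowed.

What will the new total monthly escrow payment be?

Flood insurance — $1,997.16
Municipal property tax — $6,282.36
City property tax — $1,240.08
Total annual escrow = $9,519.60
Base monthly escrow = $9,519.60 / 12 = $793.30
Shortage per month = $126.84 / 12 = $10.57
Adjusted monthly = $793.30 + $10.57 = $803.87

$803.87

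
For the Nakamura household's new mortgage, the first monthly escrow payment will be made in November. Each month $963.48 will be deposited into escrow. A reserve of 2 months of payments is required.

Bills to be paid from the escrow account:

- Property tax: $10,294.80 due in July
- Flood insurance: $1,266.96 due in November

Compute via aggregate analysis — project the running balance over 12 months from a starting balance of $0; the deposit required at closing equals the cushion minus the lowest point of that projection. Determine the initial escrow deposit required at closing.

Cushion = 2 × $963.48 = $1,926.96
Trial balance (start $0, +$963.48 each month, − disbursements):
  Nov: +$963.48 − $1,266.96 → -$303.48
  Dec: +$963.48 → $660.00
  Jan: +$963.48 → $1,623.48
  Feb: +$963.48 → $2,586.96
  Mar: +$963.48 → $3,550.44
  Apr: +$963.48 → $4,513.92
  May: +$963.48 → $5,477.40
  Jun: +$963.48 → $6,440.88
  Jul: +$963.48 − $10,294.80 → -$2,890.44
  Aug: +$963.48 → -$1,926.96
  Sep: +$963.48 → -$963.48
  Oct: +$963.48 → $0.00
Lowest trial balance = -$2,890.44 (Jul)
Initial deposit = cushion − low point = $1,926.96 − (-$2,890.44) = $4,817.40

$4,817.40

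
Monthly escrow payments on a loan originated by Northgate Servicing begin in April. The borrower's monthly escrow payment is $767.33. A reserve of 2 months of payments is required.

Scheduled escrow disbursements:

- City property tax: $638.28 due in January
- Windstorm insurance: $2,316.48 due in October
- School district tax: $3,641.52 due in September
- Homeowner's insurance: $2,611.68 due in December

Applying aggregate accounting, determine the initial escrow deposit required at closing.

Cushion = 2 × $767.33 = $1,534.66
Trial balance (start $0, +$767.33 each month, − disbursements):
  Apr: +$767.33 → $767.33
  May: +$767.33 → $1,534.66
  Jun: +$767.33 → $2,301.99
  Jul: +$767.33 → $3,069.32
  Aug: +$767.33 → $3,836.65
  Sep: +$767.33 − $3,641.52 → $962.46
  Oct: +$767.33 − $2,316.48 → -$586.69
  Nov: +$767.33 → $180.64
  Dec: +$767.33 − $2,611.68 → -$1,663.71
  Jan: +$767.33 − $638.28 → -$1,534.66
  Feb: +$767.33 → -$767.33
  Mar: +$767.33 → $0.00
Lowest trial balance = -$1,663.71 (Dec)
Initial deposit = cushion − low point = $1,534.66 − (-$1,663.71) = $3,198.37

$3,198.37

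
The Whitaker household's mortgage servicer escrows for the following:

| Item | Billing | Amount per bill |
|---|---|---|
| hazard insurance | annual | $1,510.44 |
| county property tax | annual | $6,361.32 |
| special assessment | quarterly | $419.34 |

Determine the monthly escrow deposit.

$795.76

Hazard insurance = $1,510.44
County property tax = $6,361.32
Special assessment = $419.34 × 4 = $1,677.36
Yearly total = $1,510.44 + $6,361.32 + $1,677.36 = $9,549.12
Per month = $9,549.12 ÷ 12 = $795.76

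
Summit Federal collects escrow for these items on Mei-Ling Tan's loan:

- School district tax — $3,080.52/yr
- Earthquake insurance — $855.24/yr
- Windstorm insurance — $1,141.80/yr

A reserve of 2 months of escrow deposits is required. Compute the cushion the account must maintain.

$846.26

School district tax = $3,080.52/yr
Earthquake insurance = $855.24/yr
Windstorm insurance = $1,141.80/yr
Total annual escrow = $3,080.52 + $855.24 + $1,141.80 = $5,077.56
Monthly escrow = $5,077.56 ÷ 12 = $423.13
Reserve = 2 × $423.13 = $846.26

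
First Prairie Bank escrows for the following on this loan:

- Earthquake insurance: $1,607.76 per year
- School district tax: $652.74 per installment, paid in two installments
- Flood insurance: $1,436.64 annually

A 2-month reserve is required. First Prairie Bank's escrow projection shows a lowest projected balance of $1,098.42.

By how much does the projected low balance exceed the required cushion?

$373.44

Earthquake insurance — $1,607.76/yr
School district tax — $652.74 × 2 = $1,305.48/yr
Flood insurance — $1,436.64/yr
Total per year = $4,349.88
Monthly escrow = $4,349.88 ÷ 12 = $362.49
Required cushion = 2 × $362.49 = $724.98
Surplus = $1,098.42 − $724.98 = $373.44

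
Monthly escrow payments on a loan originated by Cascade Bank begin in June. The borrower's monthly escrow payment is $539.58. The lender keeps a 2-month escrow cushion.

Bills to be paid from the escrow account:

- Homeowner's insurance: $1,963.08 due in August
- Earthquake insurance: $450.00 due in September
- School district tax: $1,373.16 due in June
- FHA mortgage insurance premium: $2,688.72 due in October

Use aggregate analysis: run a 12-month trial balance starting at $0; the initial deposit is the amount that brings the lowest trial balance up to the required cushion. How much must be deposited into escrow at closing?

$4,856.22

Cushion = 2 × $539.58 = $1,079.16
Trial balance (start $0, +$539.58 each month, − disbursements):
  Jun: +$539.58 − $1,373.16 → -$833.58
  Jul: +$539.58 → -$294.00
  Aug: +$539.58 − $1,963.08 → -$1,717.50
  Sep: +$539.58 − $450.00 → -$1,627.92
  Oct: +$539.58 − $2,688.72 → -$3,777.06
  Nov: +$539.58 → -$3,237.48
  Dec: +$539.58 → -$2,697.90
  Jan: +$539.58 → -$2,158.32
  Feb: +$539.58 → -$1,618.74
  Mar: +$539.58 → -$1,079.16
  Apr: +$539.58 → -$539.58
  May: +$539.58 → $0.00
Lowest trial balance = -$3,777.06 (Oct)
Initial deposit = cushion − low point = $1,079.16 − (-$3,777.06) = $4,856.22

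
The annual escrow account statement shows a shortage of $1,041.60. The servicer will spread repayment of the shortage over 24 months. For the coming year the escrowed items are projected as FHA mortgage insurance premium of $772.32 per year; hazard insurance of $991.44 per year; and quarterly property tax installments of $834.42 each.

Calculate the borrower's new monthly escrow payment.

$468.52

FHA mortgage insurance premium = $772.32 annually
Hazard insurance = $991.44 annually
Property tax = $834.42 × 4 = $3,337.68 annually
Total per year = $5,101.44
Monthly escrow = $5,101.44 ÷ 12 = $425.12
Shortage spread = $1,041.60 ÷ 24 = $43.40/mo
New monthly escrow = $425.12 + $43.40 = $468.52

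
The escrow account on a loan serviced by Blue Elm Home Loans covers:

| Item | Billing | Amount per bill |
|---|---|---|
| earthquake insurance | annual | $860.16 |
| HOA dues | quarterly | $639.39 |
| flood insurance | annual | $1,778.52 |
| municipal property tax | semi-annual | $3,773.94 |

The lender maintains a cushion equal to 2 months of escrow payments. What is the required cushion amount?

Earthquake insurance — $860.16 annually
HOA dues — $639.39 × 4 = $2,557.56 annually
Flood insurance — $1,778.52 annually
Municipal property tax — $3,773.94 × 2 = $7,547.88 annually
Combined annual = $12,744.12
Per month = $12,744.12 ÷ 12 = $1,062.01
Required cushion = 2 × $1,062.01 = $2,124.02

$2,124.02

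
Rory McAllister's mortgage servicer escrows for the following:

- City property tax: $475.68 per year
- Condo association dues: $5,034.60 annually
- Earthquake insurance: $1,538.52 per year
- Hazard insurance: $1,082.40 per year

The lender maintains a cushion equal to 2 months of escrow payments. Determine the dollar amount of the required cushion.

$1,355.20

City property tax: $475.68 annually
Condo association dues: $5,034.60 annually
Earthquake insurance: $1,538.52 annually
Hazard insurance: $1,082.40 annually
Annual escrow total = $8,131.20
Base monthly escrow = $8,131.20 / 12 = $677.60
Reserve = 2 × $677.60 = $1,355.20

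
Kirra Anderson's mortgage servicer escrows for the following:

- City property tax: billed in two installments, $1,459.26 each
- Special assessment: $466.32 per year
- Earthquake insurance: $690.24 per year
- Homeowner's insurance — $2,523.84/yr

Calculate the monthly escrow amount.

$549.91

City property tax = $1,459.26 × 2 = $2,918.52 annually
Special assessment = $466.32 annually
Earthquake insurance = $690.24 annually
Homeowner's insurance = $2,523.84 annually
Total annual escrow = $6,598.92
Per month = $6,598.92 ÷ 12 = $549.91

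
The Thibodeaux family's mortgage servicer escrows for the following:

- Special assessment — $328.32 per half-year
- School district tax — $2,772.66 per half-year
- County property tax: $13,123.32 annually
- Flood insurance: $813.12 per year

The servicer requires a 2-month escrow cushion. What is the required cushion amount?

Special assessment — $328.32 × 2 = $656.64 annually
School district tax — $2,772.66 × 2 = $5,545.32 annually
County property tax — $13,123.32 annually
Flood insurance — $813.12 annually
Total per year = $656.64 + $5,545.32 + $13,123.32 + $813.12 = $20,138.40
Per month = $20,138.40 / 12 = $1,678.20
Required cushion = 2 × $1,678.20 = $3,356.40

$3,356.40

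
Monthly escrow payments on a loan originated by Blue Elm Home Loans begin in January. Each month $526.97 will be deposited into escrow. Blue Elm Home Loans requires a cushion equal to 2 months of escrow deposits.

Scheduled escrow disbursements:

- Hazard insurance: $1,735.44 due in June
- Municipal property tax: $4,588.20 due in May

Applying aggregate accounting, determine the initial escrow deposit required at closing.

Cushion = 2 × $526.97 = $1,053.94
Trial balance (start $0, +$526.97 each month, − disbursements):
  Jan: +$526.97 → $526.97
  Feb: +$526.97 → $1,053.94
  Mar: +$526.97 → $1,580.91
  Apr: +$526.97 → $2,107.88
  May: +$526.97 − $4,588.20 → -$1,953.35
  Jun: +$526.97 − $1,735.44 → -$3,161.82
  Jul: +$526.97 → -$2,634.85
  Aug: +$526.97 → -$2,107.88
  Sep: +$526.97 → -$1,580.91
  Oct: +$526.97 → -$1,053.94
  Nov: +$526.97 → -$526.97
  Dec: +$526.97 → $0.00
Lowest trial balance = -$3,161.82 (Jun)
Initial deposit = cushion − low point = $1,053.94 − (-$3,161.82) = $4,215.76

$4,215.76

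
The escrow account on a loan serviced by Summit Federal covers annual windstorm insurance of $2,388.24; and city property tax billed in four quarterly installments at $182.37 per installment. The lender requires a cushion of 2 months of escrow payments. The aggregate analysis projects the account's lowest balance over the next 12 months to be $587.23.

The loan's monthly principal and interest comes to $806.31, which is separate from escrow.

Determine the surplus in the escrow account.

Windstorm insurance: $2,388.24
City property tax: $182.37 × 4 = $729.48
Total per year = $3,117.72
Monthly escrow = $3,117.72 ÷ 12 = $259.81
Required reserve = 2 × $259.81 = $519.62
Surplus = $587.23 − $519.62 = $67.61

$67.61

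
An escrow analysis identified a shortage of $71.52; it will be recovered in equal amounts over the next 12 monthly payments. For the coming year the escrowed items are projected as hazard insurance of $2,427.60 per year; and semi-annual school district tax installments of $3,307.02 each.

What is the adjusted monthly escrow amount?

$759.43

Hazard insurance — $2,427.60/yr
School district tax — $3,307.02 × 2 = $6,614.04/yr
Total annual escrow = $2,427.60 + $6,614.04 = $9,041.64
Base monthly escrow = $9,041.64 / 12 = $753.47
Monthly shortage recovery: $71.52 ÷ 12 = $5.96
New monthly escrow = $753.47 + $5.96 = $759.43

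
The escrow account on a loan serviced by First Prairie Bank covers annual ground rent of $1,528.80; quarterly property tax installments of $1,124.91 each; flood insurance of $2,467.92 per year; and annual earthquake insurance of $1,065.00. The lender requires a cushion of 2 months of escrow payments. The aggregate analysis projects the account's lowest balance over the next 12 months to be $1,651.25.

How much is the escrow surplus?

$57.69

Ground rent: $1,528.80/yr
Property tax: $1,124.91 × 4 = $4,499.64/yr
Flood insurance: $2,467.92/yr
Earthquake insurance: $1,065.00/yr
Total annual escrow = $9,561.36
Base monthly escrow = $9,561.36 ÷ 12 = $796.78
Cushion = 2 × $796.78 = $1,593.56
Excess over cushion: $1,651.25 − $1,593.56 = $57.69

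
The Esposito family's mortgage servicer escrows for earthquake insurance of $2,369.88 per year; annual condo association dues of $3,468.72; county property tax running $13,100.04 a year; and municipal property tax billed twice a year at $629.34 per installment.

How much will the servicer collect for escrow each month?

Earthquake insurance — $2,369.88 per year
Condo association dues — $3,468.72 per year
County property tax — $13,100.04 per year
Municipal property tax — $629.34 × 2 = $1,258.68 per year
Total per year = $2,369.88 + $3,468.72 + $13,100.04 + $1,258.68 = $20,197.32
Base monthly escrow = $20,197.32 / 12 = $1,683.11

$1,683.11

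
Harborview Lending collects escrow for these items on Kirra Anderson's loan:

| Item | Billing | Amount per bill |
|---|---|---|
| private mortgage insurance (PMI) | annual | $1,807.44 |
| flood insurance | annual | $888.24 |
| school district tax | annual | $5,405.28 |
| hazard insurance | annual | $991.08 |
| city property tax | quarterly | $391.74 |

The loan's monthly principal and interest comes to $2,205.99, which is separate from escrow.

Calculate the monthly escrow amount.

$888.25

Private mortgage insurance (PMI) = $1,807.44 per year
Flood insurance = $888.24 per year
School district tax = $5,405.28 per year
Hazard insurance = $991.08 per year
City property tax = $391.74 × 4 = $1,566.96 per year
Annual escrow total = $10,659.00
Per month = $10,659.00 ÷ 12 = $888.25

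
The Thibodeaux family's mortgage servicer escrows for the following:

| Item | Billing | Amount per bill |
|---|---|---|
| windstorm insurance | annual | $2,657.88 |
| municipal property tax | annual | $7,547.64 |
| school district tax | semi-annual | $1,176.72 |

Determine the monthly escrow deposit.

$1,046.58

Windstorm insurance: $2,657.88/yr
Municipal property tax: $7,547.64/yr
School district tax: $1,176.72 × 2 = $2,353.44/yr
Combined annual = $2,657.88 + $7,547.64 + $2,353.44 = $12,558.96
Per month = $12,558.96 / 12 = $1,046.58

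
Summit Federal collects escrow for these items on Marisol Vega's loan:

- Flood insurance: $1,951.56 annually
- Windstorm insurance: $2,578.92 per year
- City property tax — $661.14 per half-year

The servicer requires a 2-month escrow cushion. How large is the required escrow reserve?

Flood insurance: $1,951.56 annually
Windstorm insurance: $2,578.92 annually
City property tax: $661.14 × 2 = $1,322.28 annually
Total per year = $1,951.56 + $2,578.92 + $1,322.28 = $5,852.76
Base monthly escrow = $5,852.76 ÷ 12 = $487.73
Required cushion = 2 × $487.73 = $975.46

$975.46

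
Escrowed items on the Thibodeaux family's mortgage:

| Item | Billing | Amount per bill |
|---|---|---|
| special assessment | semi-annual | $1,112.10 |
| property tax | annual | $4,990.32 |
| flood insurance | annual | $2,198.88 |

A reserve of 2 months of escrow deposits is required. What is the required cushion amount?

$1,568.90

Special assessment = $1,112.10 × 2 = $2,224.20
Property tax = $4,990.32
Flood insurance = $2,198.88
Total annual escrow = $9,413.40
Per month = $9,413.40 ÷ 12 = $784.45
Required cushion = 2 × $784.45 = $1,568.90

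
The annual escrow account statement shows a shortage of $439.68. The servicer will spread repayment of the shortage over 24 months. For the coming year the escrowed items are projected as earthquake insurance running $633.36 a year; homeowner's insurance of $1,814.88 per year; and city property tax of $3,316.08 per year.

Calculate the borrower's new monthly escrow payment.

Earthquake insurance: $633.36
Homeowner's insurance: $1,814.88
City property tax: $3,316.08
Total annual escrow = $633.36 + $1,814.88 + $3,316.08 = $5,764.32
Monthly = $5,764.32 ÷ 12 = $480.36
Shortage per month = $439.68 / 24 = $18.32
New monthly escrow = $480.36 + $18.32 = $498.68

$498.68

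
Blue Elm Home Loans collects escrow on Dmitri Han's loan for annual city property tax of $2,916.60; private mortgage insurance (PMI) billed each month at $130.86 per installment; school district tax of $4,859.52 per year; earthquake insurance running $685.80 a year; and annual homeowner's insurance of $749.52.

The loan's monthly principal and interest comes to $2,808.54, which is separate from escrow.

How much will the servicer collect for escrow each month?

City property tax — $2,916.60 per year
Private mortgage insurance (PMI) — $130.86 × 12 = $1,570.32 per year
School district tax — $4,859.52 per year
Earthquake insurance — $685.80 per year
Homeowner's insurance — $749.52 per year
Total per year = $2,916.60 + $1,570.32 + $4,859.52 + $685.80 + $749.52 = $10,781.76
Per month = $10,781.76 ÷ 12 = $898.48

$898.48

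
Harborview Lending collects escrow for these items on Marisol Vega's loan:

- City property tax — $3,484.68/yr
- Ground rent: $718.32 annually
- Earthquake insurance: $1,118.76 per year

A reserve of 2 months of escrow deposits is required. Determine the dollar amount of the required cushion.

$886.96

City property tax — $3,484.68
Ground rent — $718.32
Earthquake insurance — $1,118.76
Total annual escrow = $5,321.76
Per month = $5,321.76 ÷ 12 = $443.48
Required cushion = 2 × $443.48 = $886.96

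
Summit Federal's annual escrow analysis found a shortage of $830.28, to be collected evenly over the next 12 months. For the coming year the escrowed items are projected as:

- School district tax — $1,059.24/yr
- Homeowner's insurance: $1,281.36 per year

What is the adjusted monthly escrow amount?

$264.24

School district tax — $1,059.24 per year
Homeowner's insurance — $1,281.36 per year
Total annual escrow = $1,059.24 + $1,281.36 = $2,340.60
Monthly = $2,340.60 ÷ 12 = $195.05
Shortage spread = $830.28 ÷ 12 = $69.19/mo
New monthly escrow = $195.05 + $69.19 = $264.24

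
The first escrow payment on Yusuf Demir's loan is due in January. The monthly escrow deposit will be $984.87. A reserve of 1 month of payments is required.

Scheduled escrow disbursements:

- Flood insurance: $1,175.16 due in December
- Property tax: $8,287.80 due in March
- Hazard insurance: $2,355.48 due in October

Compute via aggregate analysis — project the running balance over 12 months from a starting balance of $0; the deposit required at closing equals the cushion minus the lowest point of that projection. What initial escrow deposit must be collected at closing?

Cushion = 1 × $984.87 = $984.87
Trial balance (start $0, +$984.87 each month, − disbursements):
  Jan: +$984.87 → $984.87
  Feb: +$984.87 → $1,969.74
  Mar: +$984.87 − $8,287.80 → -$5,333.19
  Apr: +$984.87 → -$4,348.32
  May: +$984.87 → -$3,363.45
  Jun: +$984.87 → -$2,378.58
  Jul: +$984.87 → -$1,393.71
  Aug: +$984.87 → -$408.84
  Sep: +$984.87 → $576.03
  Oct: +$984.87 − $2,355.48 → -$794.58
  Nov: +$984.87 → $190.29
  Dec: +$984.87 − $1,175.16 → $0.00
Lowest trial balance = -$5,333.19 (Mar)
Initial deposit = cushion − low point = $984.87 − (-$5,333.19) = $6,318.06

$6,318.06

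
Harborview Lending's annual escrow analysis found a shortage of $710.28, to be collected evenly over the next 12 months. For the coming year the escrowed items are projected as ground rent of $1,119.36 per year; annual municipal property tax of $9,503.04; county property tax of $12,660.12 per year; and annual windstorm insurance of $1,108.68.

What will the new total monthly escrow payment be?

Ground rent: $1,119.36 annually
Municipal property tax: $9,503.04 annually
County property tax: $12,660.12 annually
Windstorm insurance: $1,108.68 annually
Total annual escrow = $1,119.36 + $9,503.04 + $12,660.12 + $1,108.68 = $24,391.20
Base monthly escrow = $24,391.20 ÷ 12 = $2,032.60
Shortage per month = $710.28 / 12 = $59.19
Adjusted monthly = $2,032.60 + $59.19 = $2,091.79

$2,091.79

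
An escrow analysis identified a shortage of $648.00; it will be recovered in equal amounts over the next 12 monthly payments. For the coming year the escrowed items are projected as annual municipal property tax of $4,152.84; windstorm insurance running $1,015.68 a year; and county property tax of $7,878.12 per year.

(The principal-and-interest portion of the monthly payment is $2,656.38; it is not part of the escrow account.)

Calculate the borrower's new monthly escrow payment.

$1,141.22

Municipal property tax: $4,152.84 annually
Windstorm insurance: $1,015.68 annually
County property tax: $7,878.12 annually
Annual escrow total = $13,046.64
Monthly = $13,046.64 ÷ 12 = $1,087.22
Shortage spread = $648.00 / 12 = $54.00/mo
Adjusted monthly = $1,087.22 + $54.00 = $1,141.22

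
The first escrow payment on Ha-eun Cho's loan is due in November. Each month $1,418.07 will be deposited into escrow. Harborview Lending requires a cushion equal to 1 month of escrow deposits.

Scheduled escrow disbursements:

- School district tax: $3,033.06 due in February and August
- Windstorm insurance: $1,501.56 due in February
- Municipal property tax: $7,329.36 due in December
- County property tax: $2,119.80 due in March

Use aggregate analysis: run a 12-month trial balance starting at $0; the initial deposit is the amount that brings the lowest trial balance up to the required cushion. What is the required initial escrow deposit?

$8,311.50

Cushion = 1 × $1,418.07 = $1,418.07
Trial balance (start $0, +$1,418.07 each month, − disbursements):
  Nov: +$1,418.07 → $1,418.07
  Dec: +$1,418.07 − $7,329.36 → -$4,493.22
  Jan: +$1,418.07 → -$3,075.15
  Feb: +$1,418.07 − $4,534.62 → -$6,191.70
  Mar: +$1,418.07 − $2,119.80 → -$6,893.43
  Apr: +$1,418.07 → -$5,475.36
  May: +$1,418.07 → -$4,057.29
  Jun: +$1,418.07 → -$2,639.22
  Jul: +$1,418.07 → -$1,221.15
  Aug: +$1,418.07 − $3,033.06 → -$2,836.14
  Sep: +$1,418.07 → -$1,418.07
  Oct: +$1,418.07 → $0.00
Lowest trial balance = -$6,893.43 (Mar)
Initial deposit = cushion − low point = $1,418.07 − (-$6,893.43) = $8,311.50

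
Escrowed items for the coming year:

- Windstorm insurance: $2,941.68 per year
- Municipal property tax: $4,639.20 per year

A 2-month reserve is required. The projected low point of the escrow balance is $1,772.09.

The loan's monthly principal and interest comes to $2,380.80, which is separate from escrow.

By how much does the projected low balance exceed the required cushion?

Windstorm insurance = $2,941.68 per year
Municipal property tax = $4,639.20 per year
Total annual escrow = $7,580.88
Monthly = $7,580.88 ÷ 12 = $631.74
Required cushion = 2 × $631.74 = $1,263.48
Excess over cushion: $1,772.09 − $1,263.48 = $508.61

$508.61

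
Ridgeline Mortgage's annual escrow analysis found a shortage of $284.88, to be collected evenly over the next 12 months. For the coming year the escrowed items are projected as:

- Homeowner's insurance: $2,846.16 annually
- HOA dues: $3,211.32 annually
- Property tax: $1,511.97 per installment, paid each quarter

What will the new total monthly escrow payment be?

$1,032.52

Homeowner's insurance: $2,846.16 per year
HOA dues: $3,211.32 per year
Property tax: $1,511.97 × 4 = $6,047.88 per year
Combined annual = $2,846.16 + $3,211.32 + $6,047.88 = $12,105.36
Monthly = $12,105.36 / 12 = $1,008.78
Monthly shortage recovery: $284.88 ÷ 12 = $23.74
New monthly escrow = $1,008.78 + $23.74 = $1,032.52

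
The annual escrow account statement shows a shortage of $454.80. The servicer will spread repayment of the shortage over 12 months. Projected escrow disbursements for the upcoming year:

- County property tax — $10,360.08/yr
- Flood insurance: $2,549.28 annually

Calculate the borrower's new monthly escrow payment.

$1,113.68

County property tax: $10,360.08 annually
Flood insurance: $2,549.28 annually
Yearly total = $10,360.08 + $2,549.28 = $12,909.36
Monthly = $12,909.36 ÷ 12 = $1,075.78
Shortage per month = $454.80 ÷ 12 = $37.90
Adjusted monthly = $1,075.78 + $37.90 = $1,113.68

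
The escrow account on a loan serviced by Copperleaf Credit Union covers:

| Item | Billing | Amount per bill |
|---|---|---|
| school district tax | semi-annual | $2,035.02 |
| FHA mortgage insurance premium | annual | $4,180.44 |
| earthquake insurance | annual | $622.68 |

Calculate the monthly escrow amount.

School district tax = $2,035.02 × 2 = $4,070.04/yr
FHA mortgage insurance premium = $4,180.44/yr
Earthquake insurance = $622.68/yr
Combined annual = $8,873.16
Monthly escrow = $8,873.16 ÷ 12 = $739.43

$739.43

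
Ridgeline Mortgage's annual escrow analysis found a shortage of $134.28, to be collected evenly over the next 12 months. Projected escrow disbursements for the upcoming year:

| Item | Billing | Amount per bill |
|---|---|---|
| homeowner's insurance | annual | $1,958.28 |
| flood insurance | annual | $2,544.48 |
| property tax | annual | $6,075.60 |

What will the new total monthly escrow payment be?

Homeowner's insurance = $1,958.28 per year
Flood insurance = $2,544.48 per year
Property tax = $6,075.60 per year
Combined annual = $1,958.28 + $2,544.48 + $6,075.60 = $10,578.36
Monthly escrow = $10,578.36 ÷ 12 = $881.53
Monthly shortage recovery: $134.28 / 12 = $11.19
New monthly escrow = $881.53 + $11.19 = $892.72

$892.72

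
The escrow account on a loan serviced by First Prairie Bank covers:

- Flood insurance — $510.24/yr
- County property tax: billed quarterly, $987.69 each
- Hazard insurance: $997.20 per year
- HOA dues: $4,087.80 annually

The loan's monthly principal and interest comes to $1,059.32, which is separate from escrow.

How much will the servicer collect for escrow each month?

$795.50

Flood insurance: $510.24/yr
County property tax: $987.69 × 4 = $3,950.76/yr
Hazard insurance: $997.20/yr
HOA dues: $4,087.80/yr
Total annual escrow = $510.24 + $3,950.76 + $997.20 + $4,087.80 = $9,546.00
Per month = $9,546.00 ÷ 12 = $795.50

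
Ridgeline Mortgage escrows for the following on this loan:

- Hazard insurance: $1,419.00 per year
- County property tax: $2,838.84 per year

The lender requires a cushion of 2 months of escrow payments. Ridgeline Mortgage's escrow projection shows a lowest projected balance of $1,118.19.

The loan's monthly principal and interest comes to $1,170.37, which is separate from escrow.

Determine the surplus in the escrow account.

$408.55

Hazard insurance: $1,419.00/yr
County property tax: $2,838.84/yr
Annual escrow total = $4,257.84
Monthly escrow = $4,257.84 ÷ 12 = $354.82
Cushion = 2 × $354.82 = $709.64
Surplus = $1,118.19 − $709.64 = $408.55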